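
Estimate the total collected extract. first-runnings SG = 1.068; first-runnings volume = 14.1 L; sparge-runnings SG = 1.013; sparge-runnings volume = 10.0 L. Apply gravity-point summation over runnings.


total = Σ (SG_i − 1)·1000·V_i
first = (1.068 − 1)·1000·14.1 = 958.8000
sparge = (1.013 − 1)·1000·10.0 = 130.0000
total = 958.8000 + 130.0000

1088.8000 gravity·L


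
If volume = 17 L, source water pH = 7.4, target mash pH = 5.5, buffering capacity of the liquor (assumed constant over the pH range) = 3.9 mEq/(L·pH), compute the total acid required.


acid = buffering capacity · (pH_source − pH_target) · V
acid = 3.9 · (7.4 − 5.5) · 17

125.9700 mEq


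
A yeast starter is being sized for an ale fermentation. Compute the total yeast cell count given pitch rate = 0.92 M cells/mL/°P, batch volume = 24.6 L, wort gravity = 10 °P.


cells (billions) = rate · V_L · °P
cells = 0.92 · 24.6 · 10

226.3200 billion cells


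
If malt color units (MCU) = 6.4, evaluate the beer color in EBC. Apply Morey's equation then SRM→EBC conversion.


SRM = 1.4922·MCU^0.6859;  EBC = SRM·1.97
SRM = 1.4922·6.4^0.6859 = 5.3307
EBC = 5.3307·1.97

10.5015 EBC


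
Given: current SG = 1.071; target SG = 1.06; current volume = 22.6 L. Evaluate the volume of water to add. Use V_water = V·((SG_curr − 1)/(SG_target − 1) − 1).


V_water = 22.6·((1.071 − 1)/(1.06 − 1) − 1)

4.1433 L


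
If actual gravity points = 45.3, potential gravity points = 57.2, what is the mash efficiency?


efficiency = actual / potential × 100
efficiency = 45.3 / 57.2 × 100

79.1958 %


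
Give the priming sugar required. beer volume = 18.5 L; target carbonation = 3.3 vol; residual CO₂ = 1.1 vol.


sugar = (target − residual)·4.0·V
sugar = (3.3 − 1.1)·4.0·18.5

162.8000 g


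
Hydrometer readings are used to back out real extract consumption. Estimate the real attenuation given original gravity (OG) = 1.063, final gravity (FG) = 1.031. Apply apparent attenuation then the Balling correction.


AA = (OG−FG)/(OG−1)·100;  RA = AA·0.8192
AA = (1.063 − 1.031)/(1.063 − 1)·100 = 50.7937
RA = 50.7937·0.8192

41.6102 %


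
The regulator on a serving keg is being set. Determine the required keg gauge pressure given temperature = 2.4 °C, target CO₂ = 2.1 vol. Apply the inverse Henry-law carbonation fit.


psi = vols/(0.01821 + 0.09011·e^(−0.04·T)) − 14.695
psi = 2.1/(0.01821 + 0.09011·e^(−0.04·2.4)) − 14.695

6.2900 psi


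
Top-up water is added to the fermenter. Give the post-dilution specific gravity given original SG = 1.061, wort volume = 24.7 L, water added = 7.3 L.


SG_new = 1 + (SG_old − 1)·V_old/(V_old + V_water)
pts = (1.061 − 1)·1000·24.7/(24.7 + 7.3) = 47.0844
SG_new = 1 + 47.0844/1000

1.0471


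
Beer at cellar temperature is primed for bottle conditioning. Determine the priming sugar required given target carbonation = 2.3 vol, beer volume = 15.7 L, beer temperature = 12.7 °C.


residual = 14.695·(0.01821 + 0.09011·e^(−0.04·T));  sugar = (target − residual)·4.0·V
residual = 14.695·(0.01821 + 0.09011·e^(−0.04·12.7)) = 1.0643
sugar = (2.3 − 1.0643)·4.0·15.7

77.5992 g


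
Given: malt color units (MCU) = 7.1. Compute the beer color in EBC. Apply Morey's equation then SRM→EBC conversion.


SRM = 1.4922·MCU^0.6859;  EBC = SRM·1.97
SRM = 1.4922·7.1^0.6859 = 5.7241
EBC = 5.7241·1.97

11.2764 EBC


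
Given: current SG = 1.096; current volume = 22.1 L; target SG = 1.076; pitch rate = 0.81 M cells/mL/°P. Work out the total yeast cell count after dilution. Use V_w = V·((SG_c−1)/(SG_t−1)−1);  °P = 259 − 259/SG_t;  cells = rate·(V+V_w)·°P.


V_w = 22.1·((1.096−1)/(1.076−1)−1) = 5.8158
V_final = 22.1 + 5.8158 = 27.9158
°P = 259 − 259/1.076 = 18.2937
cells = 0.81·27.9158·18.2937

413.6528 billion cells


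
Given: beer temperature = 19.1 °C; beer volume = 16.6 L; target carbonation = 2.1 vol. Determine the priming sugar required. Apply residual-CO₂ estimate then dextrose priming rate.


residual = 14.695·(0.01821 + 0.09011·e^(−0.04·T));  sugar = (target − residual)·4.0·V
residual = 14.695·(0.01821 + 0.09011·e^(−0.04·19.1)) = 0.8844
sugar = (2.1 − 0.8844)·4.0·16.6

80.7164 g


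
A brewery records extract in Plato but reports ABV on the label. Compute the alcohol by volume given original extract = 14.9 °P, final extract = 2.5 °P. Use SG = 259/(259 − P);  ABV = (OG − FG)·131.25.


OG = 259/(259 − 14.9) = 1.0610
FG = 259/(259 − 2.5) = 1.0097
ABV = (1.0610 − 1.0097)·131.25

6.7323 % ABV


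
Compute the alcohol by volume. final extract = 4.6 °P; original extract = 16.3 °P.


SG = 259/(259 − P);  ABV = (OG − FG)·131.25
OG = 259/(259 − 16.3) = 1.0672
FG = 259/(259 − 4.6) = 1.0181
ABV = (1.0672 − 1.0181)·131.25

6.4417 % ABV


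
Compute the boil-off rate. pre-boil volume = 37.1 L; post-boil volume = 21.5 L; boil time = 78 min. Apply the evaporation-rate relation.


rate = (V_pre − V_post) / (t_min/60)
rate = (37.1 − 21.5) / (78/60)

12.0000 L/hr


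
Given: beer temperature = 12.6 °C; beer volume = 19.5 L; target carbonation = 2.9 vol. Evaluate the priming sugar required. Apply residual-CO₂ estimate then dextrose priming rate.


residual = 14.695·(0.01821 + 0.09011·e^(−0.04·T));  sugar = (target − residual)·4.0·V
residual = 14.695·(0.01821 + 0.09011·e^(−0.04·12.6)) = 1.0675
sugar = (2.9 − 1.0675)·4.0·19.5

142.9321 g


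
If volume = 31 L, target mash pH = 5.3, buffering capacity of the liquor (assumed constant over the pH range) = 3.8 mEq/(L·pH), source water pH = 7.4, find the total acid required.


acid = buffering capacity · (pH_source − pH_target) · V
acid = 3.8 · (7.4 − 5.3) · 31

247.3800 mEq


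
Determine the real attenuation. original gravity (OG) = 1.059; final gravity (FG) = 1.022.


AA = (OG−FG)/(OG−1)·100;  RA = AA·0.8192
AA = (1.059 − 1.022)/(1.059 − 1)·100 = 62.7119
RA = 62.7119·0.8192

51.3736 %


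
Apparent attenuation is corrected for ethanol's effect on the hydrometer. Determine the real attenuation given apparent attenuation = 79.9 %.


RA = AA · 0.8192
RA = 79.9 · 0.8192

65.4541 %


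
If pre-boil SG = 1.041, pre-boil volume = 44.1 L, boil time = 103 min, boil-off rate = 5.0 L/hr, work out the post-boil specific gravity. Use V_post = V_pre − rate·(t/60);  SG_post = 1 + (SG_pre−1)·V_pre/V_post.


V_post = 44.1 − 5.0·(103/60) = 35.5167
SG_post = 1 + (1.041 − 1)·44.1/35.5167

1.0509


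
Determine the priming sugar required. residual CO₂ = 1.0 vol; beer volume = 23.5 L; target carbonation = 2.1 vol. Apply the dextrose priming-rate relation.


sugar = (target − residual)·4.0·V
sugar = (2.1 − 1.0)·4.0·23.5

103.4000 g


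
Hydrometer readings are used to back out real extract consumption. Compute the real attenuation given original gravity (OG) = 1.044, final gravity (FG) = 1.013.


AA = (OG−FG)/(OG−1)·100;  RA = AA·0.8192
AA = (1.044 − 1.013)/(1.044 − 1)·100 = 70.4545
RA = 70.4545·0.8192

57.7164 %


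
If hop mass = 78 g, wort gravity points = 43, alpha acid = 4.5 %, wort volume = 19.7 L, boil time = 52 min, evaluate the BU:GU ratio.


U = 1.65·0.000125^(GP/1000)·(1−e^(−0.04t))/4.15;  IBU = (α/100)·m·U·1000/V;  BU:GU = IBU/GP
U = 1.65·0.000125^(43/1000)·(1−e^(−0.04·52))/4.15 = 0.2364
IBU = (4.5/100)·78·0.2364·1000/19.7 = 42.1198
BU:GU = 42.1198/43

0.9795


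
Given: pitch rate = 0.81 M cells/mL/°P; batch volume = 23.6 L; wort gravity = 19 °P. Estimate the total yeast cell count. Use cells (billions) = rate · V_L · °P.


cells = 0.81 · 23.6 · 19

363.2040 billion cells


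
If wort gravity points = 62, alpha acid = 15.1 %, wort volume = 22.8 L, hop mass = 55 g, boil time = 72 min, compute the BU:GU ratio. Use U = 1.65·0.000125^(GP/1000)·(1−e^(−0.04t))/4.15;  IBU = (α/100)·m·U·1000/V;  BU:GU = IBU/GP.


U = 1.65·0.000125^(62/1000)·(1−e^(−0.04·72))/4.15 = 0.2150
IBU = (15.1/100)·55·0.2150·1000/22.8 = 78.2995
BU:GU = 78.2995/62

1.2629


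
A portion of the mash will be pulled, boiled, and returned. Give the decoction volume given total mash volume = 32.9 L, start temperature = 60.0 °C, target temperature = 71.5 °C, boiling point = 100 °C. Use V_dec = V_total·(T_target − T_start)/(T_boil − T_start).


V_dec = 32.9·(71.5 − 60.0)/(100 − 60.0)

9.4587 L


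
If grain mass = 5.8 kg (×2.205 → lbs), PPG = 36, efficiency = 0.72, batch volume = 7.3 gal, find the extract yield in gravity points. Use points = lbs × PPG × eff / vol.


lbs = 5.8 × 2.205 = 12.7890
points = 12.7890 × 36 × 0.72 / 7.3

45.4097 points


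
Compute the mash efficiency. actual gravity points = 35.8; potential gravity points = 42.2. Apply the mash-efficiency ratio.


efficiency = actual / potential × 100
efficiency = 35.8 / 42.2 × 100

84.8341 %


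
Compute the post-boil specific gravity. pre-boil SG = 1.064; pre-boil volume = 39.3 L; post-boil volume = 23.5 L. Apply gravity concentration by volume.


SG_post = 1 + (SG_pre − 1)·V_pre/V_post
pts_pre = (1.064 − 1)·1000 = 64.0000
pts_post = 64.0000·39.3/23.5 = 107.0298
SG_post = 1 + 107.0298/1000

1.1070


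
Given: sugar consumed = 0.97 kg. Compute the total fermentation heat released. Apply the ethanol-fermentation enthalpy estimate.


Q = m_sugar · 590 kJ/kg
Q = 0.97 · 590

572.3000 kJ


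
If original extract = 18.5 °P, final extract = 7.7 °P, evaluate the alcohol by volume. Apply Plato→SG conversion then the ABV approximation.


SG = 259/(259 − P);  ABV = (OG − FG)·131.25
OG = 259/(259 − 18.5) = 1.0769
FG = 259/(259 − 7.7) = 1.0306
ABV = (1.0769 − 1.0306)·131.25

6.0746 % ABV


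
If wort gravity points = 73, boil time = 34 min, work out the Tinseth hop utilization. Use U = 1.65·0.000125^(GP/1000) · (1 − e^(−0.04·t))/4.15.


bigness = 1.65·0.000125^(73/1000) = 0.8562
boil_factor = (1 − e^(−0.04·34))/4.15 = 0.1791
U = 0.8562 · 0.1791

0.1534


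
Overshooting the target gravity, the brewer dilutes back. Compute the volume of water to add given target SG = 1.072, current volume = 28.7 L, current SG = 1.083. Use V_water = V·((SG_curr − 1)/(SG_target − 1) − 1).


V_water = 28.7·((1.083 − 1)/(1.072 − 1) − 1)

4.3847 L


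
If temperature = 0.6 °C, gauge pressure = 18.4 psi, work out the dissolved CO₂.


vols = (P + 14.695)·(0.01821 + 0.09011·e^(−0.04·T))
vols = (18.4 + 14.695)·(0.01821 + 0.09011·e^(−0.04·0.6))

3.5141 volumes


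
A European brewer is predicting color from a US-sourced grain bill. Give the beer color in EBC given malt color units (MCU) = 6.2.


SRM = 1.4922·MCU^0.6859;  EBC = SRM·1.97
SRM = 1.4922·6.2^0.6859 = 5.2159
EBC = 5.2159·1.97

10.2753 EBC


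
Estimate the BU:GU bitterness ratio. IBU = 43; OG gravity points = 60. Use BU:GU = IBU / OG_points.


BU:GU = 43 / 60

0.7167


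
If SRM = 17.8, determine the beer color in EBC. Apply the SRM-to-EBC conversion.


EBC = SRM · 1.97
EBC = 17.8 · 1.97

35.0660 EBC


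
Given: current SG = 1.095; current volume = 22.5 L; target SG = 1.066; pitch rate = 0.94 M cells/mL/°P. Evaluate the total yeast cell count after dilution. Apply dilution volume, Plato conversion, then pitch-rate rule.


V_w = V·((SG_c−1)/(SG_t−1)−1);  °P = 259 − 259/SG_t;  cells = rate·(V+V_w)·°P
V_w = 22.5·((1.095−1)/(1.066−1)−1) = 9.8864
V_final = 22.5 + 9.8864 = 32.3864
°P = 259 − 259/1.066 = 16.0356
cells = 0.94·32.3864·16.0356

488.1761 billion cells


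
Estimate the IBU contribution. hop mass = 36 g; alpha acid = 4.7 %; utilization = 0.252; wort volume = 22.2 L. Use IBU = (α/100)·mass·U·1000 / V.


IBU = (4.7/100)·36·0.252·1000 / 22.2

19.2065 IBU


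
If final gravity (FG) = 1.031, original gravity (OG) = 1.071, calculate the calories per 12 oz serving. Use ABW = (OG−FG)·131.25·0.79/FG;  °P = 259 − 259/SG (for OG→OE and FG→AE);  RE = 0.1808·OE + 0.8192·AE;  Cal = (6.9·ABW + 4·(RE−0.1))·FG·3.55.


ABW = (1.071 − 1.031)·131.25·0.79/1.031 = 4.0228
OE = 259 − 259/1.071 = 17.1699 °P
AE = 259 − 259/1.031 = 7.7876 °P
RE = 0.1808·17.1699 + 0.8192·7.7876 = 9.4839 °P
Cal = (6.9·4.0228 + 4·(9.4839−0.1))·1.031·3.55

238.9754 kcal


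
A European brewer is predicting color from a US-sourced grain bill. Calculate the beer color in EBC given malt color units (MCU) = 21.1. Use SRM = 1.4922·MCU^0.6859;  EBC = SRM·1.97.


SRM = 1.4922·21.1^0.6859 = 12.0824
EBC = 12.0824·1.97

23.8023 EBC


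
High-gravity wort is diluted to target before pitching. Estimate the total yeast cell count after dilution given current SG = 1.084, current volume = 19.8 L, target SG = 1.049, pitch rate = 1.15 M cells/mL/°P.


V_w = V·((SG_c−1)/(SG_t−1)−1);  °P = 259 − 259/SG_t;  cells = rate·(V+V_w)·°P
V_w = 19.8·((1.084−1)/(1.049−1)−1) = 14.1429
V_final = 19.8 + 14.1429 = 33.9429
°P = 259 − 259/1.049 = 12.0982
cells = 1.15·33.9429·12.0982

472.2442 billion cells


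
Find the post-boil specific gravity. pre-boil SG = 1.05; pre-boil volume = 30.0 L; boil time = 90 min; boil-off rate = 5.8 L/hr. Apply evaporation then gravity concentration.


V_post = V_pre − rate·(t/60);  SG_post = 1 + (SG_pre−1)·V_pre/V_post
V_post = 30.0 − 5.8·(90/60) = 21.3000
SG_post = 1 + (1.05 − 1)·30.0/21.3000

1.0704


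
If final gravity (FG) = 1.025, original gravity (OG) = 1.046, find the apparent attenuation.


AA = (OG − FG)/(OG − 1) · 100
AA = (1.046 − 1.025)/(1.046 − 1) · 100

45.6522 %


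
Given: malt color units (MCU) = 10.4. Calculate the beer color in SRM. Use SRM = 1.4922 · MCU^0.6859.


SRM = 1.4922 · 10.4^0.6859

7.4372 SRM


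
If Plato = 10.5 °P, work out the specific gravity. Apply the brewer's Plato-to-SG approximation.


SG = 259/(259 − P)
SG = 259/(259 − 10.5)

1.0423


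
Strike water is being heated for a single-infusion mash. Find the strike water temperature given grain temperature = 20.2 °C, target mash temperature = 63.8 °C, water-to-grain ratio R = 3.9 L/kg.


T_strike = (0.41/R)·(T_mash − T_grain) + T_mash
T_strike = (0.41/3.9)·(63.8 − 20.2) + 63.8

68.3836 °C


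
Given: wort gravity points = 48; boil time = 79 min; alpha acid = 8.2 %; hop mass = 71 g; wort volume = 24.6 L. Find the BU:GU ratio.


U = 1.65·0.000125^(GP/1000)·(1−e^(−0.04t))/4.15;  IBU = (α/100)·m·U·1000/V;  BU:GU = IBU/GP
U = 1.65·0.000125^(48/1000)·(1−e^(−0.04·79))/4.15 = 0.2473
IBU = (8.2/100)·71·0.2473·1000/24.6 = 58.5325
BU:GU = 58.5325/48

1.2194


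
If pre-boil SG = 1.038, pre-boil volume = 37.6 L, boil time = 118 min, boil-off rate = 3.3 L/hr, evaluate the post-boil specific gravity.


V_post = V_pre − rate·(t/60);  SG_post = 1 + (SG_pre−1)·V_pre/V_post
V_post = 37.6 − 3.3·(118/60) = 31.1100
SG_post = 1 + (1.038 − 1)·37.6/31.1100

1.0459


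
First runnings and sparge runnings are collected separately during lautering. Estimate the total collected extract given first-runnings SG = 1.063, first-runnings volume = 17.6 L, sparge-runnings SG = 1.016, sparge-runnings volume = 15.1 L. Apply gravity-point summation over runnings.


total = Σ (SG_i − 1)·1000·V_i
first = (1.063 − 1)·1000·17.6 = 1108.8000
sparge = (1.016 − 1)·1000·15.1 = 241.6000
total = 1108.8000 + 241.6000

1350.4000 gravity·L


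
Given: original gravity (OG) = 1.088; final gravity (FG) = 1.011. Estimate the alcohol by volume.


ABV = (OG − FG) · 131.25
ABV = (1.088 − 1.011) · 131.25

10.1063 % ABV


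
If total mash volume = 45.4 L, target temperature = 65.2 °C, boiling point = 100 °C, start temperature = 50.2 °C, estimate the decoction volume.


V_dec = V_total·(T_target − T_start)/(T_boil − T_start)
V_dec = 45.4·(65.2 − 50.2)/(100 − 50.2)

13.6747 L


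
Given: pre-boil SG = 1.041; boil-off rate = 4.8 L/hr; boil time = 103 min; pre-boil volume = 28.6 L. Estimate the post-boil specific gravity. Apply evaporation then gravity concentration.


V_post = V_pre − rate·(t/60);  SG_post = 1 + (SG_pre−1)·V_pre/V_post
V_post = 28.6 − 4.8·(103/60) = 20.3600
SG_post = 1 + (1.041 − 1)·28.6/20.3600

1.0576


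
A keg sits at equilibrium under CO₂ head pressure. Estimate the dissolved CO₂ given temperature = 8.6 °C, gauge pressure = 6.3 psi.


vols = (P + 14.695)·(0.01821 + 0.09011·e^(−0.04·T))
vols = (6.3 + 14.695)·(0.01821 + 0.09011·e^(−0.04·8.6))

1.7235 volumes


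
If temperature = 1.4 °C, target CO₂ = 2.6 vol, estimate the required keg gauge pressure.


psi = vols/(0.01821 + 0.09011·e^(−0.04·T)) − 14.695
psi = 2.6/(0.01821 + 0.09011·e^(−0.04·1.4)) − 14.695

10.4470 psi


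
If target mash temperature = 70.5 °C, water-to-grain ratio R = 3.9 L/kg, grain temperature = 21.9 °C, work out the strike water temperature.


T_strike = (0.41/R)·(T_mash − T_grain) + T_mash
T_strike = (0.41/3.9)·(70.5 − 21.9) + 70.5

75.6092 °C


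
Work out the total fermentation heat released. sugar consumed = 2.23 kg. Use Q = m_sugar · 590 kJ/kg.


Q = 2.23 · 590

1315.7000 kJ


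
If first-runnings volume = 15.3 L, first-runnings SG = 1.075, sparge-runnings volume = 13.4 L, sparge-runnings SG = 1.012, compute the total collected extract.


total = Σ (SG_i − 1)·1000·V_i
first = (1.075 − 1)·1000·15.3 = 1147.5000
sparge = (1.012 − 1)·1000·13.4 = 160.8000
total = 1147.5000 + 160.8000

1308.3000 gravity·L


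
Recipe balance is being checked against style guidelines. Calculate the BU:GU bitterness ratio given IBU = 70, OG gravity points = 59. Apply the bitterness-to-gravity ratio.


BU:GU = IBU / OG_points
BU:GU = 70 / 59

1.1864


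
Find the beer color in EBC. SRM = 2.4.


EBC = SRM · 1.97
EBC = 2.4 · 1.97

4.7280 EBC


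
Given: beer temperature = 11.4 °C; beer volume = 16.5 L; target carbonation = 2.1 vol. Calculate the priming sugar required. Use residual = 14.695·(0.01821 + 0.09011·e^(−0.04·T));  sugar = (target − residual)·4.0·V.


residual = 14.695·(0.01821 + 0.09011·e^(−0.04·11.4)) = 1.1069
sugar = (2.1 − 1.1069)·4.0·16.5

65.5465 g


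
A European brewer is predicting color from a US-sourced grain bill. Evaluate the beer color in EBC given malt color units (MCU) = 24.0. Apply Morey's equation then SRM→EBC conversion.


SRM = 1.4922·MCU^0.6859;  EBC = SRM·1.97
SRM = 1.4922·24.0^0.6859 = 13.1982
EBC = 13.1982·1.97

26.0004 EBC


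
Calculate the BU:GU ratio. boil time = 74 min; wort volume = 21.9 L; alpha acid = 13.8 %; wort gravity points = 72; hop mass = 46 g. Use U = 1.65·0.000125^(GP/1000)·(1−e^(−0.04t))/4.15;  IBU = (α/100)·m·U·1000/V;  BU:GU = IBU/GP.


U = 1.65·0.000125^(72/1000)·(1−e^(−0.04·74))/4.15 = 0.1974
IBU = (13.8/100)·46·0.1974·1000/21.9 = 57.2134
BU:GU = 57.2134/72

0.7946


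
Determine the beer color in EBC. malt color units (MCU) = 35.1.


SRM = 1.4922·MCU^0.6859;  EBC = SRM·1.97
SRM = 1.4922·35.1^0.6859 = 17.1298
EBC = 17.1298·1.97

33.7458 EBC


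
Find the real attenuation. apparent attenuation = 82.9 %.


RA = AA · 0.8192
RA = 82.9 · 0.8192

67.9117 %


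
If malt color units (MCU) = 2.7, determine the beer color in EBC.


SRM = 1.4922·MCU^0.6859;  EBC = SRM·1.97
SRM = 1.4922·2.7^0.6859 = 2.9492
EBC = 2.9492·1.97

5.8099 EBC


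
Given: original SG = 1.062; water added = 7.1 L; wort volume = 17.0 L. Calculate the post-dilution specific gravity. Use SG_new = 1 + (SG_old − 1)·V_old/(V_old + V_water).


pts = (1.062 − 1)·1000·17.0/(17.0 + 7.1) = 43.7344
SG_new = 1 + 43.7344/1000

1.0437


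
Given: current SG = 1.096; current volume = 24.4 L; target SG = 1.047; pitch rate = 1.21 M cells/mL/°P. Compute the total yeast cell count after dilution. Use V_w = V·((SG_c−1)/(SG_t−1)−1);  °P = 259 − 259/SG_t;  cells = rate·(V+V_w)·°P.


V_w = 24.4·((1.096−1)/(1.047−1)−1) = 25.4383
V_final = 24.4 + 25.4383 = 49.8383
°P = 259 − 259/1.047 = 11.6266
cells = 1.21·49.8383·11.6266

701.1316 billion cells


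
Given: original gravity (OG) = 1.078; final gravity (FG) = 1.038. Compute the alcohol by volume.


ABV = (OG − FG) · 131.25
ABV = (1.078 − 1.038) · 131.25

5.2500 % ABV


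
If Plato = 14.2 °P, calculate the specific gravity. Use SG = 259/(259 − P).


SG = 259/(259 − 14.2)

1.0580


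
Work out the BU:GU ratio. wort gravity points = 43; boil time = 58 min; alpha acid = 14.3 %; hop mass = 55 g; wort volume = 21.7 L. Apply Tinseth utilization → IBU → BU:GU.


U = 1.65·0.000125^(GP/1000)·(1−e^(−0.04t))/4.15;  IBU = (α/100)·m·U·1000/V;  BU:GU = IBU/GP
U = 1.65·0.000125^(43/1000)·(1−e^(−0.04·58))/4.15 = 0.2436
IBU = (14.3/100)·55·0.2436·1000/21.7 = 88.2911
BU:GU = 88.2911/43

2.0533


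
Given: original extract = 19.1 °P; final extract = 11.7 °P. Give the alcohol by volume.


SG = 259/(259 − P);  ABV = (OG − FG)·131.25
OG = 259/(259 − 19.1) = 1.0796
FG = 259/(259 − 11.7) = 1.0473
ABV = (1.0796 − 1.0473)·131.25

4.2401 % ABV


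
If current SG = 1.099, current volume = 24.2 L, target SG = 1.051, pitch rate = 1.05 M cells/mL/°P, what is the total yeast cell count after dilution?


V_w = V·((SG_c−1)/(SG_t−1)−1);  °P = 259 − 259/SG_t;  cells = rate·(V+V_w)·°P
V_w = 24.2·((1.099−1)/(1.051−1)−1) = 22.7765
V_final = 24.2 + 22.7765 = 46.9765
°P = 259 − 259/1.051 = 12.5680
cells = 1.05·46.9765·12.5680

619.9218 billion cells


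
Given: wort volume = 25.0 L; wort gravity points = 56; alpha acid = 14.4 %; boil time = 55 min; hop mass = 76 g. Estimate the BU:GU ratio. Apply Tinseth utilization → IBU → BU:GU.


U = 1.65·0.000125^(GP/1000)·(1−e^(−0.04t))/4.15;  IBU = (α/100)·m·U·1000/V;  BU:GU = IBU/GP
U = 1.65·0.000125^(56/1000)·(1−e^(−0.04·55))/4.15 = 0.2137
IBU = (14.4/100)·76·0.2137·1000/25.0 = 93.5614
BU:GU = 93.5614/56

1.6707


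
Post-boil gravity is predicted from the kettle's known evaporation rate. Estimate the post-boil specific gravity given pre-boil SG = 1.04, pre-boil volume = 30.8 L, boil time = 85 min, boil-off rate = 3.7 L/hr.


V_post = V_pre − rate·(t/60);  SG_post = 1 + (SG_pre−1)·V_pre/V_post
V_post = 30.8 − 3.7·(85/60) = 25.5583
SG_post = 1 + (1.04 − 1)·30.8/25.5583

1.0482


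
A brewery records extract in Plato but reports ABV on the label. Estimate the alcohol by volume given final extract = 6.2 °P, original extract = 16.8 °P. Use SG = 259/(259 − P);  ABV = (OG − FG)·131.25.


OG = 259/(259 − 16.8) = 1.0694
FG = 259/(259 − 6.2) = 1.0245
ABV = (1.0694 − 1.0245)·131.25

5.8851 % ABV


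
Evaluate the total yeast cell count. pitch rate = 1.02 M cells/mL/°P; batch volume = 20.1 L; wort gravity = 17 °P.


cells (billions) = rate · V_L · °P
cells = 1.02 · 20.1 · 17

348.5340 billion cells


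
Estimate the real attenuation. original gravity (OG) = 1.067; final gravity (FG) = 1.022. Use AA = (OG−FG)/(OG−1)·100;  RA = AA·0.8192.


AA = (1.067 − 1.022)/(1.067 − 1)·100 = 67.1642
RA = 67.1642·0.8192

55.0209 %


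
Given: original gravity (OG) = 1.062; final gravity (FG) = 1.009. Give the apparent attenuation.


AA = (OG − FG)/(OG − 1) · 100
AA = (1.062 − 1.009)/(1.062 − 1) · 100

85.4839 %


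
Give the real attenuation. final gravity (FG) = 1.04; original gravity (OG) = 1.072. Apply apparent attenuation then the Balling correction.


AA = (OG−FG)/(OG−1)·100;  RA = AA·0.8192
AA = (1.072 − 1.04)/(1.072 − 1)·100 = 44.4444
RA = 44.4444·0.8192

36.4089 %


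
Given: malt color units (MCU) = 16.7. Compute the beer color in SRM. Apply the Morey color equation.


SRM = 1.4922 · MCU^0.6859
SRM = 1.4922 · 16.7^0.6859

10.2917 SRM


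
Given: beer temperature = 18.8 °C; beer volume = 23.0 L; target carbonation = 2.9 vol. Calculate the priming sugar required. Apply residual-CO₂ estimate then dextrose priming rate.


residual = 14.695·(0.01821 + 0.09011·e^(−0.04·T));  sugar = (target − residual)·4.0·V
residual = 14.695·(0.01821 + 0.09011·e^(−0.04·18.8)) = 0.8918
sugar = (2.9 − 0.8918)·4.0·23.0

184.7509 g


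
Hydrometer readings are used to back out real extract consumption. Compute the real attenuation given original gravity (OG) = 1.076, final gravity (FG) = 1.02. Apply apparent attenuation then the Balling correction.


AA = (OG−FG)/(OG−1)·100;  RA = AA·0.8192
AA = (1.076 − 1.02)/(1.076 − 1)·100 = 73.6842
RA = 73.6842·0.8192

60.3621 %


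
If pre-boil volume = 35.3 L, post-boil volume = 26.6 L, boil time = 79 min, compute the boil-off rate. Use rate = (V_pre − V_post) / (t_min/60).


rate = (35.3 − 26.6) / (79/60)

6.6076 L/hr


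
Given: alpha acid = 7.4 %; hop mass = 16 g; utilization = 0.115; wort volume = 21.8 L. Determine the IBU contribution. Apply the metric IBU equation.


IBU = (α/100)·mass·U·1000 / V
IBU = (7.4/100)·16·0.115·1000 / 21.8

6.2459 IBU


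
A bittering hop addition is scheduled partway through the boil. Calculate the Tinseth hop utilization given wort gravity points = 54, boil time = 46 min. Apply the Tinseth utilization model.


U = 1.65·0.000125^(GP/1000) · (1 − e^(−0.04·t))/4.15
bigness = 1.65·0.000125^(54/1000) = 1.0156
boil_factor = (1 − e^(−0.04·46))/4.15 = 0.2027
U = 1.0156 · 0.2027

0.2059


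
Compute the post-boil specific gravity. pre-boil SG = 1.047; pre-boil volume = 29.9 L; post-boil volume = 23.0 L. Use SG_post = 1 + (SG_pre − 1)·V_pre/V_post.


pts_pre = (1.047 − 1)·1000 = 47.0000
pts_post = 47.0000·29.9/23.0 = 61.1000
SG_post = 1 + 61.1000/1000

1.0611


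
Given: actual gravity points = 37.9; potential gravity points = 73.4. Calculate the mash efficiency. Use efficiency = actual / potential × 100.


efficiency = 37.9 / 73.4 × 100

51.6349 %


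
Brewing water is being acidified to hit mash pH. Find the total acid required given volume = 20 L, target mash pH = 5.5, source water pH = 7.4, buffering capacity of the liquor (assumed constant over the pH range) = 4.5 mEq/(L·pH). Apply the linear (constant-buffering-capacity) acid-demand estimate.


acid = buffering capacity · (pH_source − pH_target) · V
acid = 4.5 · (7.4 − 5.5) · 20

171.0000 mEq


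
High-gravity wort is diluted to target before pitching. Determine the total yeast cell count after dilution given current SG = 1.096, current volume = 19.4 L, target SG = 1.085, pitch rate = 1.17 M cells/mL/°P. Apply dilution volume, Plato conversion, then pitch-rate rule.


V_w = V·((SG_c−1)/(SG_t−1)−1);  °P = 259 − 259/SG_t;  cells = rate·(V+V_w)·°P
V_w = 19.4·((1.096−1)/(1.085−1)−1) = 2.5106
V_final = 19.4 + 2.5106 = 21.9106
°P = 259 − 259/1.085 = 20.2903
cells = 1.17·21.9106·20.2903

520.1503 billion cells


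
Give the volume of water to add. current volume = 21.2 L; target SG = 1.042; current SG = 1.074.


V_water = V·((SG_curr − 1)/(SG_target − 1) − 1)
V_water = 21.2·((1.074 − 1)/(1.042 − 1) − 1)

16.1524 L


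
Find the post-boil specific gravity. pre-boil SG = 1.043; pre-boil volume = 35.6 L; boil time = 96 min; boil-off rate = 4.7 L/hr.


V_post = V_pre − rate·(t/60);  SG_post = 1 + (SG_pre−1)·V_pre/V_post
V_post = 35.6 − 4.7·(96/60) = 28.0800
SG_post = 1 + (1.043 − 1)·35.6/28.0800

1.0545


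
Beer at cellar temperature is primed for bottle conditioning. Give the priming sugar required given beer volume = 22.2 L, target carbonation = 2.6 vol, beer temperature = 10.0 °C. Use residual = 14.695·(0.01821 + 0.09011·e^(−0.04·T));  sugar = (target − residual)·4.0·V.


residual = 14.695·(0.01821 + 0.09011·e^(−0.04·10.0)) = 1.1552
sugar = (2.6 − 1.1552)·4.0·22.2

128.2972 g


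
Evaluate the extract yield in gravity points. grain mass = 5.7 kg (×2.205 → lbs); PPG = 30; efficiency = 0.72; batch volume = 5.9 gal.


points = lbs × PPG × eff / vol
lbs = 5.7 × 2.205 = 12.5685
points = 12.5685 × 30 × 0.72 / 5.9

46.0135 points


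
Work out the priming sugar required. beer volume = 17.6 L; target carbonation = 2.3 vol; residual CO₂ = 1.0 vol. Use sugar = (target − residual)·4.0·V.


sugar = (2.3 − 1.0)·4.0·17.6

91.5200 g


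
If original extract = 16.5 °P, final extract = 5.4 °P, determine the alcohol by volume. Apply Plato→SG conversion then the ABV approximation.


SG = 259/(259 − P);  ABV = (OG − FG)·131.25
OG = 259/(259 − 16.5) = 1.0680
FG = 259/(259 − 5.4) = 1.0213
ABV = (1.0680 − 1.0213)·131.25

6.1357 % ABV


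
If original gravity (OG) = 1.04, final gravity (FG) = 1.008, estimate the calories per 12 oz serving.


ABW = (OG−FG)·131.25·0.79/FG;  °P = 259 − 259/SG (for OG→OE and FG→AE);  RE = 0.1808·OE + 0.8192·AE;  Cal = (6.9·ABW + 4·(RE−0.1))·FG·3.55
ABW = (1.04 − 1.008)·131.25·0.79/1.008 = 3.2917
OE = 259 − 259/1.04 = 9.9615 °P
AE = 259 − 259/1.008 = 2.0556 °P
RE = 0.1808·9.9615 + 0.8192·2.0556 = 3.4850 °P
Cal = (6.9·3.2917 + 4·(3.4850−0.1))·1.008·3.55

129.7253 kcal


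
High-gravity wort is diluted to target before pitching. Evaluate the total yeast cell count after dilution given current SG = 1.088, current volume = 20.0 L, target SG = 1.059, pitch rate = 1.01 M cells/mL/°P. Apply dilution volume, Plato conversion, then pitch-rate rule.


V_w = V·((SG_c−1)/(SG_t−1)−1);  °P = 259 − 259/SG_t;  cells = rate·(V+V_w)·°P
V_w = 20.0·((1.088−1)/(1.059−1)−1) = 9.8305
V_final = 20.0 + 9.8305 = 29.8305
°P = 259 − 259/1.059 = 14.4297
cells = 1.01·29.8305·14.4297

434.7483 billion cells


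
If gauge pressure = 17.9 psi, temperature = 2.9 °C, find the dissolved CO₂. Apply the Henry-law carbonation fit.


vols = (P + 14.695)·(0.01821 + 0.09011·e^(−0.04·T))
vols = (17.9 + 14.695)·(0.01821 + 0.09011·e^(−0.04·2.9))

3.2090 volumes


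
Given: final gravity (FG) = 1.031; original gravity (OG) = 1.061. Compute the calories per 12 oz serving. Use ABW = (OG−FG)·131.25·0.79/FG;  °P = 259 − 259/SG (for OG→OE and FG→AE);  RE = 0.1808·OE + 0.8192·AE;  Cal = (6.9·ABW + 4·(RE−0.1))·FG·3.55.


ABW = (1.061 − 1.031)·131.25·0.79/1.031 = 3.0171
OE = 259 − 259/1.061 = 14.8907 °P
AE = 259 − 259/1.031 = 7.7876 °P
RE = 0.1808·14.8907 + 0.8192·7.7876 = 9.0718 °P
Cal = (6.9·3.0171 + 4·(9.0718−0.1))·1.031·3.55

207.5440 kcal


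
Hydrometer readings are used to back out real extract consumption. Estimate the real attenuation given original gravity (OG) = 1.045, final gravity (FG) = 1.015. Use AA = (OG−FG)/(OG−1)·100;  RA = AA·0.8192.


AA = (1.045 − 1.015)/(1.045 − 1)·100 = 66.6667
RA = 66.6667·0.8192

54.6133 %


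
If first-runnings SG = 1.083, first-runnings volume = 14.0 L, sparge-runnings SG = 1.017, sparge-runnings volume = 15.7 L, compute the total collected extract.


total = Σ (SG_i − 1)·1000·V_i
first = (1.083 − 1)·1000·14.0 = 1162.0000
sparge = (1.017 − 1)·1000·15.7 = 266.9000
total = 1162.0000 + 266.9000

1428.9000 gravity·L


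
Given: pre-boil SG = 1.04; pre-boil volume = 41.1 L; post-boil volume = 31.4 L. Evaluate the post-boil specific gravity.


SG_post = 1 + (SG_pre − 1)·V_pre/V_post
pts_pre = (1.04 − 1)·1000 = 40.0000
pts_post = 40.0000·41.1/31.4 = 52.3567
SG_post = 1 + 52.3567/1000

1.0524


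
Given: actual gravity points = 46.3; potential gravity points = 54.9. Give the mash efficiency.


efficiency = actual / potential × 100
efficiency = 46.3 / 54.9 × 100

84.3352 %


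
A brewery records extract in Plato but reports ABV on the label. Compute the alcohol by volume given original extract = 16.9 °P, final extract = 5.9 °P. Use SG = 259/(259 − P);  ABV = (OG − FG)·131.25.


OG = 259/(259 − 16.9) = 1.0698
FG = 259/(259 − 5.9) = 1.0233
ABV = (1.0698 − 1.0233)·131.25

6.1025 % ABV


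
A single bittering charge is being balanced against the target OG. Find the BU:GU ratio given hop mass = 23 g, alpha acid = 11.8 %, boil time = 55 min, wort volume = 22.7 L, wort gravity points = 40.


U = 1.65·0.000125^(GP/1000)·(1−e^(−0.04t))/4.15;  IBU = (α/100)·m·U·1000/V;  BU:GU = IBU/GP
U = 1.65·0.000125^(40/1000)·(1−e^(−0.04·55))/4.15 = 0.2468
IBU = (11.8/100)·23·0.2468·1000/22.7 = 29.5049
BU:GU = 29.5049/40

0.7376


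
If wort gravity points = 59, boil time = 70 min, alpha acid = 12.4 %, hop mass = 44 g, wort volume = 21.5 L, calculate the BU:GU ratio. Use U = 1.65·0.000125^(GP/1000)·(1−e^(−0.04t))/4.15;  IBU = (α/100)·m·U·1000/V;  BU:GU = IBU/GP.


U = 1.65·0.000125^(59/1000)·(1−e^(−0.04·70))/4.15 = 0.2197
IBU = (12.4/100)·44·0.2197·1000/21.5 = 55.7626
BU:GU = 55.7626/59

0.9451


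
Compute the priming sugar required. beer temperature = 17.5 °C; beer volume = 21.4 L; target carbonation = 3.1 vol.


residual = 14.695·(0.01821 + 0.09011·e^(−0.04·T));  sugar = (target − residual)·4.0·V
residual = 14.695·(0.01821 + 0.09011·e^(−0.04·17.5)) = 0.9252
sugar = (3.1 − 0.9252)·4.0·21.4

186.1665 g


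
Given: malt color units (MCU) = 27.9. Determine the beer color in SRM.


SRM = 1.4922 · MCU^0.6859
SRM = 1.4922 · 27.9^0.6859

14.6341 SRM


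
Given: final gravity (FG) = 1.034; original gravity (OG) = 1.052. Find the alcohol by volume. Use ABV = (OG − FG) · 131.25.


ABV = (1.052 − 1.034) · 131.25

2.3625 % ABV


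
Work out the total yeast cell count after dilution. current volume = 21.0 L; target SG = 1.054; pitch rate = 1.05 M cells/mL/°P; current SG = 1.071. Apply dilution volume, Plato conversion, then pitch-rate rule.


V_w = V·((SG_c−1)/(SG_t−1)−1);  °P = 259 − 259/SG_t;  cells = rate·(V+V_w)·°P
V_w = 21.0·((1.071−1)/(1.054−1)−1) = 6.6111
V_final = 21.0 + 6.6111 = 27.6111
°P = 259 − 259/1.054 = 13.2694
cells = 1.05·27.6111·13.2694

384.7035 billion cells


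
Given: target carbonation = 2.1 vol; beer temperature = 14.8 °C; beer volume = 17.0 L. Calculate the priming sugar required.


residual = 14.695·(0.01821 + 0.09011·e^(−0.04·T));  sugar = (target − residual)·4.0·V
residual = 14.695·(0.01821 + 0.09011·e^(−0.04·14.8)) = 1.0002
sugar = (2.1 − 1.0002)·4.0·17.0

74.7897 g


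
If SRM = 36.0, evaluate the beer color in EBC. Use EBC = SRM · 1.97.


EBC = 36.0 · 1.97

70.9200 EBC


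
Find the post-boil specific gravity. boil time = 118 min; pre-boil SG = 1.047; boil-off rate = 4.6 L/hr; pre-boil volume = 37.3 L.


V_post = V_pre − rate·(t/60);  SG_post = 1 + (SG_pre−1)·V_pre/V_post
V_post = 37.3 − 4.6·(118/60) = 28.2533
SG_post = 1 + (1.047 − 1)·37.3/28.2533

1.0620


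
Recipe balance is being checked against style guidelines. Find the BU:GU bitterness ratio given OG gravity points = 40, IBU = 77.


BU:GU = IBU / OG_points
BU:GU = 77 / 40

1.9250


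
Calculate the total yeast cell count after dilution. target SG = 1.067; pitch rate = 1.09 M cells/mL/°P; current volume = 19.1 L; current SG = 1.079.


V_w = V·((SG_c−1)/(SG_t−1)−1);  °P = 259 − 259/SG_t;  cells = rate·(V+V_w)·°P
V_w = 19.1·((1.079−1)/(1.067−1)−1) = 3.4209
V_final = 19.1 + 3.4209 = 22.5209
°P = 259 − 259/1.067 = 16.2634
cells = 1.09·22.5209·16.2634

399.2292 billion cells


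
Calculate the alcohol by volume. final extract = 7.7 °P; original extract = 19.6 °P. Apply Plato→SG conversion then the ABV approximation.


SG = 259/(259 − P);  ABV = (OG − FG)·131.25
OG = 259/(259 − 19.6) = 1.0819
FG = 259/(259 − 7.7) = 1.0306
ABV = (1.0819 − 1.0306)·131.25

6.7240 % ABV


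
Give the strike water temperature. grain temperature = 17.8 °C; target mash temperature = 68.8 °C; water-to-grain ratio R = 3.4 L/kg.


T_strike = (0.41/R)·(T_mash − T_grain) + T_mash
T_strike = (0.41/3.4)·(68.8 − 17.8) + 68.8

74.9500 °C


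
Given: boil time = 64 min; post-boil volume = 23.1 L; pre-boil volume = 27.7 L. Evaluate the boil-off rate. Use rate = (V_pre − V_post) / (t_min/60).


rate = (27.7 − 23.1) / (64/60)

4.3125 L/hr


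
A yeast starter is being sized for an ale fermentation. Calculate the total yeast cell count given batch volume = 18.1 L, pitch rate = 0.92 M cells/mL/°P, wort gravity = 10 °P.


cells (billions) = rate · V_L · °P
cells = 0.92 · 18.1 · 10

166.5200 billion cells


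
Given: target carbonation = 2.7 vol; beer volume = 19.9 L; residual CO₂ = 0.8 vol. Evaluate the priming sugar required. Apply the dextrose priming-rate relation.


sugar = (target − residual)·4.0·V
sugar = (2.7 − 0.8)·4.0·19.9

151.2400 g


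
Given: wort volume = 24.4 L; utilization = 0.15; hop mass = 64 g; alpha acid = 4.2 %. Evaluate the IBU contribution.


IBU = (α/100)·mass·U·1000 / V
IBU = (4.2/100)·64·0.15·1000 / 24.4

16.5246 IBU


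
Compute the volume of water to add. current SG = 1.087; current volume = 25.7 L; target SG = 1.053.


V_water = V·((SG_curr − 1)/(SG_target − 1) − 1)
V_water = 25.7·((1.087 − 1)/(1.053 − 1) − 1)

16.4868 L


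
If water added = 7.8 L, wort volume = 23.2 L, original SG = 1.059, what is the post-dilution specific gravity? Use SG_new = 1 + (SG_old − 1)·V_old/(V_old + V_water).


pts = (1.059 − 1)·1000·23.2/(23.2 + 7.8) = 44.1548
SG_new = 1 + 44.1548/1000

1.0442


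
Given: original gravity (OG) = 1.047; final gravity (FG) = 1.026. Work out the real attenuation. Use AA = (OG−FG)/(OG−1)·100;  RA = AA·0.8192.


AA = (1.047 − 1.026)/(1.047 − 1)·100 = 44.6809
RA = 44.6809·0.8192

36.6026 %


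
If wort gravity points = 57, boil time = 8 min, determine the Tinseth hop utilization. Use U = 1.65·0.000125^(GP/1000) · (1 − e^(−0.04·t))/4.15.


bigness = 1.65·0.000125^(57/1000) = 0.9886
boil_factor = (1 − e^(−0.04·8))/4.15 = 0.0660
U = 0.9886 · 0.0660

0.0652


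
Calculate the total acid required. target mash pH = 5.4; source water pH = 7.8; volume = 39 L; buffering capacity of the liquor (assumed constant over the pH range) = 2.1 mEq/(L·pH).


acid = buffering capacity · (pH_source − pH_target) · V
acid = 2.1 · (7.8 − 5.4) · 39

196.5600 mEq


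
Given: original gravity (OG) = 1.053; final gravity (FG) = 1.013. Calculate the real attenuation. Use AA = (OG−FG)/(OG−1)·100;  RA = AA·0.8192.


AA = (1.053 − 1.013)/(1.053 − 1)·100 = 75.4717
RA = 75.4717·0.8192

61.8264 %


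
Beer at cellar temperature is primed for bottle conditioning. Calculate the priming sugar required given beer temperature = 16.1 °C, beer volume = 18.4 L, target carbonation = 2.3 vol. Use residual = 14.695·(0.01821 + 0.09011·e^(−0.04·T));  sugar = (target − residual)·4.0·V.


residual = 14.695·(0.01821 + 0.09011·e^(−0.04·16.1)) = 0.9630
sugar = (2.3 − 0.9630)·4.0·18.4

98.4009 g


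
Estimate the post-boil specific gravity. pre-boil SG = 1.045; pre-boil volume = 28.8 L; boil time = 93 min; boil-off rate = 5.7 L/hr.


V_post = V_pre − rate·(t/60);  SG_post = 1 + (SG_pre−1)·V_pre/V_post
V_post = 28.8 − 5.7·(93/60) = 19.9650
SG_post = 1 + (1.045 − 1)·28.8/19.9650

1.0649


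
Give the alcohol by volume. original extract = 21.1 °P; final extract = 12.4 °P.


SG = 259/(259 − P);  ABV = (OG − FG)·131.25
OG = 259/(259 − 21.1) = 1.0887
FG = 259/(259 − 12.4) = 1.0503
ABV = (1.0887 − 1.0503)·131.25

5.0412 % ABV


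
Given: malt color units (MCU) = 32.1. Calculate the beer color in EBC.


SRM = 1.4922·MCU^0.6859;  EBC = SRM·1.97
SRM = 1.4922·32.1^0.6859 = 16.1116
EBC = 16.1116·1.97

31.7399 EBC


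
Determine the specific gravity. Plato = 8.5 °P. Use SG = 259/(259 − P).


SG = 259/(259 − 8.5)

1.0339
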